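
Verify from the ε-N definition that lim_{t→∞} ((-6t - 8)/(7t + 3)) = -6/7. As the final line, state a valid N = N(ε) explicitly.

Let ε > 0. We seek N > 0 such that t > N implies |(-6t - 8)/(7t + 3) + 6/7| < ε.
(-6t - 8)/(7t + 3) + 6/7 = (7(-6t - 8) − (-6)(7t + 3)) / (7(7t + 3)) = -38/(7(7t + 3)).
For t > 0 we have 7t + 3 > 7t, so |(-6t - 8)/(7t + 3) + 6/7| = 38/(7(7t + 3)) < 38/(7·7t) = (38/49)/t.
Thus |(-6t - 8)/(7t + 3) + 6/7| < ε whenever t > (38/49)/ε.
Take N = (38/49)/ε. If t > N then |(-6t - 8)/(7t + 3) + 6/7| < (38/49)/t < ε.

N = (38/49)/ε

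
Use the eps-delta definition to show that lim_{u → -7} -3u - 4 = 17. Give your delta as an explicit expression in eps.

delta = eps/3

Let eps > 0. We need delta > 0 so that 0 < |u + 7| < delta implies |(-3u - 4) − 17| < eps.
Since (-3u - 4) − 17 = -3(u + 7), we have |(-3u - 4) − 17| = 3|u + 7|.
So 3|u + 7| < eps exactly when |u + 7| < eps/3.
Take delta = eps/3. If 0 < |u + 7| < delta then |(-3u - 4) − 17| = 3|u + 7| < 3·(eps/3) = eps.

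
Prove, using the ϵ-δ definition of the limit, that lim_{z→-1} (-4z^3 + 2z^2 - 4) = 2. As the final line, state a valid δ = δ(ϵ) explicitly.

δ = min(2, ϵ/60)

Suppose ϵ > 0. We want δ > 0 such that 0 < |z + 1| < δ implies |(-4z^3 + 2z^2 - 4) − 2| < ϵ.
(-4z^3 + 2z^2 - 4) − 2 = -4z^3 + 2z^2 - 6 = (z + 1)(-4z^2 + 6z - 6).
So |(-4z^3 + 2z^2 - 4) − 2| = |z + 1|·|-4z^2 + 6z - 6|.
Require δ ≤ 2. Then |z + 1| < 2 gives |z| < 3, and by the triangle inequality |-4z^2 + 6z - 6| ≤ 4·3^2 + 6·3 + 6 = 60.
Hence |(-4z^3 + 2z^2 - 4) − 2| ≤ 60|z + 1| < ϵ provided |z + 1| < ϵ/60.
Take δ = min(2, ϵ/60). Then 0 < |z + 1| < δ gives both |z + 1| < 2 and |z + 1| < ϵ/60, so |(-4z^3 + 2z^2 - 4) − 2| < ϵ.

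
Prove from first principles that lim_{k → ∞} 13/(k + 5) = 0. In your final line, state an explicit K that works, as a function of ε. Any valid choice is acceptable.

K = 13/ε

Suppose ε > 0. For k ≥ 1, |13/(k + 5) − 0| = 13/(k + 5) ≤ 13/k.
We need 13/k < ε, i.e. k > 13/ε.
Take K = 13/ε. If k > K then |13/(k + 5)| ≤ 13/k < ε.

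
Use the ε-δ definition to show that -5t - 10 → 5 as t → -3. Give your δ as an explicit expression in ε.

δ = ε/5

Let ε > 0 be given. We need δ > 0 so that 0 < |t + 3| < δ implies |(-5t - 10) − 5| < ε.
Since (-5t - 10) − 5 = -5(t + 3), we have |(-5t - 10) − 5| = 5|t + 3|.
So 5|t + 3| < ε exactly when |t + 3| < ε/5.
Take δ = ε/5. If 0 < |t + 3| < δ then |(-5t - 10) − 5| = 5|t + 3| < 5·(ε/5) = ε.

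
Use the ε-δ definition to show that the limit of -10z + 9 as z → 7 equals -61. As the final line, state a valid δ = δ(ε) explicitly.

δ = ε/10

Let ε > 0. We need δ > 0 so that 0 < |z − 7| < δ implies |(-10z + 9) + 61| < ε.
|(-10z + 9) + 61| = |-10z + 70| = 10|z − 7|.
So 10|z − 7| < ε exactly when |z − 7| < ε/10.
Choosing δ = ε/10 gives |(-10z + 9) + 61| = 10|z − 7| < ε whenever |z − 7| < δ.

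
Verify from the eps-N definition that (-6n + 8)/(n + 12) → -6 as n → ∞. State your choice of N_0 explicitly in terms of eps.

Let eps > 0. For n ≥ 1, |(-6n + 8)/(n + 12) + 6| = |80|/((n + 12)) = 80/((n + 12)).
Since n + 12 ≥ n for n ≥ 1, this is ≤ 80/(n) = 80/n.
So |(-6n + 8)/(n + 12) + 6| < eps whenever n > 80/eps.
Take N_0 = 80/eps. If n > N_0 then |(-6n + 8)/(n + 12) + 6| ≤ 80/n < eps.

N_0 = 80/eps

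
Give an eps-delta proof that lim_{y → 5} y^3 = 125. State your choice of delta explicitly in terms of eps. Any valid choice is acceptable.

Let eps > 0. We seek delta > 0 with 0 < |y − 5| < delta ⇒ |y^3 − 125| < eps.
Factor: y^3 − 125 = (y − 5)(y^2 + 5y + 25), so |y^3 − 125| = |y − 5|·|y^2 + 5y + 25|.
Restrict delta ≤ 1. Then |y − 5| < 1 gives |y| < 6, so by the triangle inequality |y^2 + 5y + 25| ≤ 6^2 + 5·6 + 25 = 91.
Hence |y^3 − 125| ≤ 91|y − 5|, which is < eps once |y − 5| < eps/91.
Take delta = min(1, eps/91). If 0 < |y − 5| < delta then both bounds hold and |y^3 − 125| ≤ 91|y − 5| < 91·(eps/91) = eps.

delta = min(1, eps/91)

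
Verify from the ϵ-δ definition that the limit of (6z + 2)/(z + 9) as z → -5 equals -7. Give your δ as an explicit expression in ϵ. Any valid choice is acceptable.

δ = min(2, (2/13)ϵ)

Suppose ϵ > 0. We want δ > 0 with 0 < |z + 5| < δ ⇒ |(6z + 2)/(z + 9) + 7| < ϵ.
Combining over a common denominator, (6z + 2)/(z + 9) + 7 = [(6z + 2)·4 − (-28)·(z + 9)] / [4·(z + 9)] = 52(z + 5) / (4(z + 9)).
So |(6z + 2)/(z + 9) + 7| = 52|z + 5| / (4·|z + 9|).
Restrict δ ≤ 2. Then |z + 5| < 2 gives |z + 9| = |(z + 5) + 4| ≥ 4 − 2 = 2.
Hence |(6z + 2)/(z + 9) + 7| < 52|z + 5|/(4·2) = (13/2)|z + 5|, which is < ϵ once |z + 5| < (2/13)ϵ.
Take δ = min(2, (2/13)ϵ). Then 0 < |z + 5| < δ forces both bounds, so |(6z + 2)/(z + 9) + 7| < ϵ.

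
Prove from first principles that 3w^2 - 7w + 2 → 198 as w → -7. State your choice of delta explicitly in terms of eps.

delta = min(1, eps/52)

Suppose eps > 0. We want delta > 0 such that 0 < |w + 7| < delta implies |(3w^2 - 7w + 2) − 198| < eps.
(3w^2 - 7w + 2) − 198 = 3w^2 - 7w - 196 = (w + 7)(3w - 28).
So |(3w^2 - 7w + 2) − 198| = |w + 7|·|3w - 28|.
Require delta ≤ 1. Then |w + 7| < 1 gives |w| < 8, and by the triangle inequality |3w - 28| ≤ 3·8 + 28 = 52.
Hence |(3w^2 - 7w + 2) − 198| ≤ 52|w + 7| < eps provided |w + 7| < eps/52.
Take delta = min(1, eps/52). Then 0 < |w + 7| < delta gives both |w + 7| < 1 and |w + 7| < eps/52, so |(3w^2 - 7w + 2) − 198| < eps.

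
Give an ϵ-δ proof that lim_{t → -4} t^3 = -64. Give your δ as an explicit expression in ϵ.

Suppose ϵ > 0. We seek δ > 0 with 0 < |t + 4| < δ ⇒ |t^3 + 64| < ϵ.
Factor: t^3 + 64 = (t + 4)(t^2 - 4t + 16), so |t^3 + 64| = |t + 4|·|t^2 - 4t + 16|.
Restrict δ ≤ 1. Then |t + 4| < 1 gives |t| < 5, so by the triangle inequality |t^2 - 4t + 16| ≤ 5^2 + 4·5 + 16 = 61.
Hence |t^3 + 64| ≤ 61|t + 4|, which is < ϵ once |t + 4| < ϵ/61.
Take δ = min(1, ϵ/61). If 0 < |t + 4| < δ then both bounds hold and |t^3 + 64| ≤ 61|t + 4| < 61·(ϵ/61) = ϵ.

δ = min(1, ϵ/61)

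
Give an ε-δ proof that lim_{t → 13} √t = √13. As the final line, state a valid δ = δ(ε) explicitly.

δ = min(13, √13·ε)

Suppose ε > 0. We want δ > 0 such that 0 < |t − 13| < δ implies |√t − √13| < ε.
Rationalise: √t − √13 = (t − 13)/(√t + √13), so |√t − √13| = |t − 13|/(√t + √13).
Restrict δ ≤ 13 so that |t − 13| < 13 forces t > 0, and then √t + √13 > √13.
Hence |√t − √13| < |t − 13|/√13, which is < ε once |t − 13| < √13·ε.
Take δ = min(13, √13·ε). If 0 < |t − 13| < δ then t > 0 and |√t − √13| < |t − 13|/√13 < ε.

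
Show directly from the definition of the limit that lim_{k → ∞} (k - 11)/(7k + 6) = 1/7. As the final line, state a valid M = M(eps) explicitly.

Let eps > 0. For k ≥ 1, |(k - 11)/(7k + 6) − (1/7)| = |-83|/(7(7k + 6)) = 83/(7(7k + 6)).
Since 7k + 6 ≥ 7k for k ≥ 1, this is ≤ 83/(7·7k) = (83/49)/k.
So |(k - 11)/(7k + 6) − (1/7)| < eps whenever k > (83/49)/eps.
Take M = (83/49)/eps. If k > M then |(k - 11)/(7k + 6) − (1/7)| ≤ (83/49)/k < eps.

M = (83/49)/eps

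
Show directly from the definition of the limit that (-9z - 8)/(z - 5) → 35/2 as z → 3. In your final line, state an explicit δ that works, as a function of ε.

δ = min(1, (2/53)ε)

Fix ε > 0. We want δ > 0 with 0 < |z − 3| < δ ⇒ |(-9z - 8)/(z - 5) − (35/2)| < ε.
Combining over a common denominator, (-9z - 8)/(z - 5) − (35/2) = [(-9z - 8)·(-2) − (-35)·(z - 5)] / [(-2)·(z - 5)] = 53(z − 3) / ((-2)(z - 5)).
So |(-9z - 8)/(z - 5) − (35/2)| = 53|z − 3| / (2·|z − 5|).
Restrict δ ≤ 1. Then |z − 3| < 1 gives |z − 5| = |(z − 3) + (-2)| ≥ 2 − 1 = 1.
Hence |(-9z - 8)/(z - 5) − (35/2)| < 53|z − 3|/(2·1) = (53/2)|z − 3|, which is < ε once |z − 3| < (2/53)ε.
Take δ = min(1, (2/53)ε). Then 0 < |z − 3| < δ forces both bounds, so |(-9z - 8)/(z - 5) − (35/2)| < ε.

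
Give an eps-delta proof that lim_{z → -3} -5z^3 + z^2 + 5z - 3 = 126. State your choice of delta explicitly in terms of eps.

delta = min(2, eps/248)

Suppose eps > 0. We want delta > 0 such that 0 < |z + 3| < delta implies |(-5z^3 + z^2 + 5z - 3) − 126| < eps.
(-5z^3 + z^2 + 5z - 3) − 126 = -5z^3 + z^2 + 5z - 129 = (z + 3)(-5z^2 + 16z - 43).
So |(-5z^3 + z^2 + 5z - 3) − 126| = |z + 3|·|-5z^2 + 16z - 43|.
Require delta ≤ 2. Then |z + 3| < 2 gives |z| < 5, and by the triangle inequality |-5z^2 + 16z - 43| ≤ 5·5^2 + 16·5 + 43 = 248.
Hence |(-5z^3 + z^2 + 5z - 3) − 126| ≤ 248|z + 3| < eps provided |z + 3| < eps/248.
Take delta = min(2, eps/248). Then 0 < |z + 3| < delta gives both |z + 3| < 2 and |z + 3| < eps/248, so |(-5z^3 + z^2 + 5z - 3) − 126| < eps.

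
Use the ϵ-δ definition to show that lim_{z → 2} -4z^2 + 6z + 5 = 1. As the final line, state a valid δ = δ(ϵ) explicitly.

δ = min(1, ϵ/14)

Suppose ϵ > 0. We want δ > 0 such that 0 < |z − 2| < δ implies |(-4z^2 + 6z + 5) − 1| < ϵ.
(-4z^2 + 6z + 5) − 1 = -4z^2 + 6z + 4 = (z − 2)(-4z - 2).
So |(-4z^2 + 6z + 5) − 1| = |z − 2|·|-4z - 2|.
Assume first that |z − 2| < 1, so |z| < 3. Then |-4z - 2| ≤ 4·3 + 2 = 14.
Hence |(-4z^2 + 6z + 5) − 1| ≤ 14|z − 2| < ϵ provided |z − 2| < ϵ/14.
Choosing δ = min(1, ϵ/14) ensures both conditions, hence |(-4z^2 + 6z + 5) − 1| < ϵ.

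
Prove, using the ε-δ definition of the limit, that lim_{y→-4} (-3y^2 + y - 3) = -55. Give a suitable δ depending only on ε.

Suppose ε > 0. We want δ > 0 such that 0 < |y + 4| < δ implies |(-3y^2 + y - 3) + 55| < ε.
(-3y^2 + y - 3) + 55 = -3y^2 + y + 52 = (y + 4)(-3y + 13).
So |(-3y^2 + y - 3) + 55| = |y + 4|·|-3y + 13|.
Assume first that |y + 4| < 2, so |y| < 6. Then |-3y + 13| ≤ 3·6 + 13 = 31.
Hence |(-3y^2 + y - 3) + 55| ≤ 31|y + 4| < ε provided |y + 4| < ε/31.
Take δ = min(2, ε/31). Then 0 < |y + 4| < δ gives both |y + 4| < 2 and |y + 4| < ε/31, so |(-3y^2 + y - 3) + 55| < ε.

δ = min(2, ε/31)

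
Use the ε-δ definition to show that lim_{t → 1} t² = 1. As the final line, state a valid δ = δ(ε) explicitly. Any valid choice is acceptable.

δ = min(2, ε/4)

Let ε > 0. We seek δ > 0 with 0 < |t − 1| < δ ⇒ |t² − 1| < ε.
Factor: t² − 1 = (t − 1)(t + 1), so |t² − 1| = |t − 1|·|t + 1|.
Restrict δ ≤ 2. Then |t − 1| < 2 gives |t| < 3, so by the triangle inequality |t + 1| ≤ 3 + 1 = 4.
Hence |t² − 1| ≤ 4|t − 1|, which is < ε once |t − 1| < ε/4.
Take δ = min(2, ε/4). If 0 < |t − 1| < δ then both bounds hold and |t² − 1| ≤ 4|t − 1| < 4·(ε/4) = ε.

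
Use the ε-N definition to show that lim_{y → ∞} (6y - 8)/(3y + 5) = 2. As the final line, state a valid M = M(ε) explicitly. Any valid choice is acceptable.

M = 6/ε

Let ε > 0 be given. We seek M > 0 such that y > M implies |(6y - 8)/(3y + 5) − 2| < ε.
(6y - 8)/(3y + 5) − 2 = (3(6y - 8) − 6(3y + 5)) / (3(3y + 5)) = -54/(3(3y + 5)).
For y > 0 we have 3y + 5 > 3y, so |(6y - 8)/(3y + 5) − 2| = 54/(3(3y + 5)) < 54/(3·3y) = 6/y.
Thus |(6y - 8)/(3y + 5) − 2| < ε whenever y > 6/ε.
Take M = 6/ε. If y > M then |(6y - 8)/(3y + 5) − 2| < 6/y < ε.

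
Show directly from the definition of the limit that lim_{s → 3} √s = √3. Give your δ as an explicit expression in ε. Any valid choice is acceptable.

Let ε > 0 be given. We want δ > 0 such that 0 < |s − 3| < δ implies |√s − √3| < ε.
Multiplying by the conjugate, |√s − √3| = |s − 3|/(√s + √3).
Restrict δ ≤ 3 so that |s − 3| < 3 forces s > 0, and then √s + √3 > √3.
Hence |√s − √3| < |s − 3|/√3, which is < ε once |s − 3| < √3·ε.
Take δ = min(3, √3·ε). If 0 < |s − 3| < δ then s > 0 and |√s − √3| < |s − 3|/√3 < ε.

δ = min(3, √3·ε)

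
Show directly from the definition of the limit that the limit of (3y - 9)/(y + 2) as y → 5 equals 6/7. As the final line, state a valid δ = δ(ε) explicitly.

Fix ε > 0. We want δ > 0 with 0 < |y − 5| < δ ⇒ |(3y - 9)/(y + 2) − (6/7)| < ε.
Combining over a common denominator, (3y - 9)/(y + 2) − (6/7) = [(3y - 9)·7 − 6·(y + 2)] / [7·(y + 2)] = 15(y − 5) / (7(y + 2)).
So |(3y - 9)/(y + 2) − (6/7)| = 15|y − 5| / (7·|y + 2|).
Require δ ≤ 7/2, so |y + 2| ≥ |7| − |y − 5| > 7 − 7/2 = 7/2.
Hence |(3y - 9)/(y + 2) − (6/7)| < 15|y − 5|/(7·(7/2)) = (30/49)|y − 5|, which is < ε once |y − 5| < (49/30)ε.
Take δ = min(7/2, (49/30)ε). Then 0 < |y − 5| < δ forces both bounds, so |(3y - 9)/(y + 2) − (6/7)| < ε.

δ = min(7/2, (49/30)ε)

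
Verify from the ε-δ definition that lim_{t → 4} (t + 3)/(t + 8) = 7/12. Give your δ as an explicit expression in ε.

Fix ε > 0. We want δ > 0 with 0 < |t − 4| < δ ⇒ |(t + 3)/(t + 8) − (7/12)| < ε.
Combining over a common denominator, (t + 3)/(t + 8) − (7/12) = [(t + 3)·12 − 7·(t + 8)] / [12·(t + 8)] = 5(t − 4) / (12(t + 8)).
So |(t + 3)/(t + 8) − (7/12)| = 5|t − 4| / (12·|t + 8|).
Require δ ≤ 6, so |t + 8| ≥ |12| − |t − 4| > 12 − 6 = 6.
Hence |(t + 3)/(t + 8) − (7/12)| < 5|t − 4|/(12·6) = (5/72)|t − 4|, which is < ε once |t − 4| < (72/5)ε.
Take δ = min(6, (72/5)ε). Then 0 < |t − 4| < δ forces both bounds, so |(t + 3)/(t + 8) − (7/12)| < ε.

δ = min(6, (72/5)ε)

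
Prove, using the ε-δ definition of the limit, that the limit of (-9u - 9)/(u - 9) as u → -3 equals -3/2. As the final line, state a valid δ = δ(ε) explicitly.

Fix ε > 0. We want δ > 0 with 0 < |u + 3| < δ ⇒ |(-9u - 9)/(u - 9) + 3/2| < ε.
Combining over a common denominator, (-9u - 9)/(u - 9) + 3/2 = [(-9u - 9)·(-12) − 18·(u - 9)] / [(-12)·(u - 9)] = 90(u + 3) / ((-12)(u - 9)).
So |(-9u - 9)/(u - 9) + 3/2| = 90|u + 3| / (12·|u − 9|).
Require δ ≤ 6, so |u − 9| ≥ |-12| − |u + 3| > 12 − 6 = 6.
Hence |(-9u - 9)/(u - 9) + 3/2| < 90|u + 3|/(12·6) = (5/4)|u + 3|, which is < ε once |u + 3| < (4/5)ε.
Take δ = min(6, (4/5)ε). Then 0 < |u + 3| < δ forces both bounds, so |(-9u - 9)/(u - 9) + 3/2| < ε.

δ = min(6, (4/5)ε)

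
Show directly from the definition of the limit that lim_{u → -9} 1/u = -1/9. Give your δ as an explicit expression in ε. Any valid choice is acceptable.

δ = min(9/2, (81/2)ε)

Let ε > 0 be given. We seek δ > 0 such that 0 < |u + 9| < δ implies |1/u + 1/9| < ε.
|1/u + 1/9| = |-9 − u|/(9·|u|) = |u + 9|/(9|u|).
Restrict δ ≤ 9/2. Then |u + 9| < 9/2 gives |u| > 9/2, so 9|u| > 81/2.
Then |1/u + 1/9| < |u + 9|/(81/2), which is < ε when |u + 9| < (81/2)ε.
Take δ = min(9/2, (81/2)ε). Then 0 < |u + 9| < δ gives both |u + 9| < 9/2 and |u + 9| < (81/2)ε, so |1/u + 1/9| < ε.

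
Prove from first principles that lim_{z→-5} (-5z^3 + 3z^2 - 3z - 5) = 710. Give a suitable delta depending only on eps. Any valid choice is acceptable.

Let eps > 0 be given. We want delta > 0 such that 0 < |z + 5| < delta implies |(-5z^3 + 3z^2 - 3z - 5) − 710| < eps.
(-5z^3 + 3z^2 - 3z - 5) − 710 = -5z^3 + 3z^2 - 3z - 715 = (z + 5)(-5z^2 + 28z - 143).
So |(-5z^3 + 3z^2 - 3z - 5) − 710| = |z + 5|·|-5z^2 + 28z - 143|.
Require delta ≤ 1. Then |z + 5| < 1 gives |z| < 6, and by the triangle inequality |-5z^2 + 28z - 143| ≤ 5·6^2 + 28·6 + 143 = 491.
Hence |(-5z^3 + 3z^2 - 3z - 5) − 710| ≤ 491|z + 5| < eps provided |z + 5| < eps/491.
Take delta = min(1, eps/491). Then 0 < |z + 5| < delta gives both |z + 5| < 1 and |z + 5| < eps/491, so |(-5z^3 + 3z^2 - 3z - 5) − 710| < eps.

delta = min(1, eps/491)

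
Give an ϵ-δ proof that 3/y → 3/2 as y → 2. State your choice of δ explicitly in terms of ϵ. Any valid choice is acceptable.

Suppose ϵ > 0. We seek δ > 0 such that 0 < |y − 2| < δ implies |3/y − (3/2)| < ϵ.
|3/y − (3/2)| = 3·|2 − y|/(2·|y|) = 3|y − 2|/(2|y|).
Restrict δ ≤ 1. Then |y − 2| < 1 gives |y| > 1, so 2|y| > 2.
Then |3/y − (3/2)| < 3|y − 2|/2, which is < ϵ when |y − 2| < (2/3)ϵ.
Take δ = min(1, (2/3)ϵ). Then 0 < |y − 2| < δ gives both |y − 2| < 1 and |y − 2| < (2/3)ϵ, so |3/y − (3/2)| < ϵ.

δ = min(1, (2/3)ϵ)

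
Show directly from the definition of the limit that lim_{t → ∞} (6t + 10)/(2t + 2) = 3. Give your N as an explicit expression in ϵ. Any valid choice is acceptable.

N = 2/ϵ

Fix ϵ > 0. We seek N > 0 such that t > N implies |(6t + 10)/(2t + 2) − 3| < ϵ.
(6t + 10)/(2t + 2) − 3 = (2(6t + 10) − 6(2t + 2)) / (2(2t + 2)) = 8/(2(2t + 2)).
For t > 0 we have 2t + 2 > 2t, so |(6t + 10)/(2t + 2) − 3| = 8/(2(2t + 2)) < 8/(2·2t) = 2/t.
Thus |(6t + 10)/(2t + 2) − 3| < ϵ whenever t > 2/ϵ.
Take N = 2/ϵ. If t > N then |(6t + 10)/(2t + 2) − 3| < 2/t < ϵ.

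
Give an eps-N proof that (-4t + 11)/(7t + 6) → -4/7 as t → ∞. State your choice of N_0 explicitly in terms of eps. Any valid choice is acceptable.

N_0 = (101/49)/eps

Suppose eps > 0. We seek N_0 > 0 such that t > N_0 implies |(-4t + 11)/(7t + 6) + 4/7| < eps.
(-4t + 11)/(7t + 6) + 4/7 = (7(-4t + 11) − (-4)(7t + 6)) / (7(7t + 6)) = 101/(7(7t + 6)).
For t > 0 we have 7t + 6 > 7t, so |(-4t + 11)/(7t + 6) + 4/7| = 101/(7(7t + 6)) < 101/(7·7t) = (101/49)/t.
Thus |(-4t + 11)/(7t + 6) + 4/7| < eps whenever t > (101/49)/eps.
Take N_0 = (101/49)/eps. If t > N_0 then |(-4t + 11)/(7t + 6) + 4/7| < (101/49)/t < eps.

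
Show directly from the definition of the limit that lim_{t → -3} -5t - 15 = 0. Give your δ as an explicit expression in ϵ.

Let ϵ > 0. We need δ > 0 so that 0 < |t + 3| < δ implies |(-5t - 15)| < ϵ.
Since (-5t - 15) = -5(t + 3), we have |(-5t - 15)| = 5|t + 3|.
Thus it suffices that |t + 3| < ϵ/5.
Choosing δ = ϵ/5 gives |(-5t - 15)| = 5|t + 3| < ϵ whenever |t + 3| < δ.

δ = ϵ/5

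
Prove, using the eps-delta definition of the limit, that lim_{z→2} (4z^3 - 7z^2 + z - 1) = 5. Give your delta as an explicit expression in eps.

Fix eps > 0. We want delta > 0 such that 0 < |z − 2| < delta implies |(4z^3 - 7z^2 + z - 1) − 5| < eps.
(4z^3 - 7z^2 + z - 1) − 5 = 4z^3 - 7z^2 + z - 6 = (z − 2)(4z^2 + z + 3).
So |(4z^3 - 7z^2 + z - 1) − 5| = |z − 2|·|4z^2 + z + 3|.
Require delta ≤ 1. Then |z − 2| < 1 gives |z| < 3, and by the triangle inequality |4z^2 + z + 3| ≤ 4·3^2 + 3 + 3 = 42.
Hence |(4z^3 - 7z^2 + z - 1) − 5| ≤ 42|z − 2| < eps provided |z − 2| < eps/42.
Choosing delta = min(1, eps/42) ensures both conditions, hence |(4z^3 - 7z^2 + z - 1) − 5| < eps.

delta = min(1, eps/42)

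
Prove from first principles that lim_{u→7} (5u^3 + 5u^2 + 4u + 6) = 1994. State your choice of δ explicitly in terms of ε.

δ = min(1, ε/924)

Let ε > 0. We want δ > 0 such that 0 < |u − 7| < δ implies |(5u^3 + 5u^2 + 4u + 6) − 1994| < ε.
(5u^3 + 5u^2 + 4u + 6) − 1994 = 5u^3 + 5u^2 + 4u - 1988 = (u − 7)(5u^2 + 40u + 284).
So |(5u^3 + 5u^2 + 4u + 6) − 1994| = |u − 7|·|5u^2 + 40u + 284|.
Assume first that |u − 7| < 1, so |u| < 8. Then |5u^2 + 40u + 284| ≤ 5·8^2 + 40·8 + 284 = 924.
Hence |(5u^3 + 5u^2 + 4u + 6) − 1994| ≤ 924|u − 7| < ε provided |u − 7| < ε/924.
Choosing δ = min(1, ε/924) ensures both conditions, hence |(5u^3 + 5u^2 + 4u + 6) − 1994| < ε.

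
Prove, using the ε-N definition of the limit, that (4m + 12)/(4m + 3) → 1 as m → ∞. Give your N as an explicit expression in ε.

N = (9/4)/ε

Suppose ε > 0. For m ≥ 1, |(4m + 12)/(4m + 3) − 1| = |36|/(4(4m + 3)) = 36/(4(4m + 3)).
Since 4m + 3 ≥ 4m for m ≥ 1, this is ≤ 36/(4·4m) = (9/4)/m.
So |(4m + 12)/(4m + 3) − 1| < ε whenever m > (9/4)/ε.
Take N = (9/4)/ε. If m > N then |(4m + 12)/(4m + 3) − 1| ≤ (9/4)/m < ε.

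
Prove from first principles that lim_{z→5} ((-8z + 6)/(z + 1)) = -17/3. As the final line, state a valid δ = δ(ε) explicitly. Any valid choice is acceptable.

δ = min(3, (9/7)ε)

Let ε > 0. We want δ > 0 with 0 < |z − 5| < δ ⇒ |(-8z + 6)/(z + 1) + 17/3| < ε.
Combining over a common denominator, (-8z + 6)/(z + 1) + 17/3 = [(-8z + 6)·6 − (-34)·(z + 1)] / [6·(z + 1)] = -14(z − 5) / (6(z + 1)).
So |(-8z + 6)/(z + 1) + 17/3| = 14|z − 5| / (6·|z + 1|).
Restrict δ ≤ 3. Then |z − 5| < 3 gives |z + 1| = |(z − 5) + 6| ≥ 6 − 3 = 3.
Hence |(-8z + 6)/(z + 1) + 17/3| < 14|z − 5|/(6·3) = (7/9)|z − 5|, which is < ε once |z − 5| < (9/7)ε.
Take δ = min(3, (9/7)ε). Then 0 < |z − 5| < δ forces both bounds, so |(-8z + 6)/(z + 1) + 17/3| < ε.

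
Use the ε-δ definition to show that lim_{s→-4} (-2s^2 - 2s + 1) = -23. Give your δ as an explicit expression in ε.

δ = min(1, ε/16)

Suppose ε > 0. We want δ > 0 such that 0 < |s + 4| < δ implies |(-2s^2 - 2s + 1) + 23| < ε.
(-2s^2 - 2s + 1) + 23 = -2s^2 - 2s + 24 = (s + 4)(-2s + 6).
So |(-2s^2 - 2s + 1) + 23| = |s + 4|·|-2s + 6|.
Require δ ≤ 1. Then |s + 4| < 1 gives |s| < 5, and by the triangle inequality |-2s + 6| ≤ 2·5 + 6 = 16.
Hence |(-2s^2 - 2s + 1) + 23| ≤ 16|s + 4| < ε provided |s + 4| < ε/16.
Take δ = min(1, ε/16). Then 0 < |s + 4| < δ gives both |s + 4| < 1 and |s + 4| < ε/16, so |(-2s^2 - 2s + 1) + 23| < ε.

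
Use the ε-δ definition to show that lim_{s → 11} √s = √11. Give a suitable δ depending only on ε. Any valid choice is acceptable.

Suppose ε > 0. We want δ > 0 such that 0 < |s − 11| < δ implies |√s − √11| < ε.
Rationalise: √s − √11 = (s − 11)/(√s + √11), so |√s − √11| = |s − 11|/(√s + √11).
Restrict δ ≤ 11 so that |s − 11| < 11 forces s > 0, and then √s + √11 > √11.
Hence |√s − √11| < |s − 11|/√11, which is < ε once |s − 11| < √11·ε.
Take δ = min(11, √11·ε). If 0 < |s − 11| < δ then s > 0 and |√s − √11| < |s − 11|/√11 < ε.

δ = min(11, √11·ε)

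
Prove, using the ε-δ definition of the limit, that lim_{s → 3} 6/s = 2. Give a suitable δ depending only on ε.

Suppose ε > 0. We seek δ > 0 such that 0 < |s − 3| < δ implies |6/s − 2| < ε.
|6/s − 2| = 6·|3 − s|/(3·|s|) = 6|s − 3|/(3|s|).
Require δ ≤ 3/2 so that |s| > 3 − 3/2 = 3/2, hence 3|s| > 9/2.
Then |6/s − 2| < 6|s − 3|/(9/2), which is < ε when |s − 3| < (3/4)ε.
Take δ = min(3/2, (3/4)ε). Then 0 < |s − 3| < δ gives both |s − 3| < 3/2 and |s − 3| < (3/4)ε, so |6/s − 2| < ε.

δ = min(3/2, (3/4)ε)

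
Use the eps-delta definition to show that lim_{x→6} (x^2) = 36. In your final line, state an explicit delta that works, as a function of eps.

delta = min(1, eps/13)

Suppose eps > 0. We seek delta > 0 with 0 < |x − 6| < delta ⇒ |x^2 − 36| < eps.
Factor: x^2 − 36 = (x − 6)(x + 6), so |x^2 − 36| = |x − 6|·|x + 6|.
Impose delta ≤ 1 so that |x| < 7; then |x + 6| ≤ 13.
Hence |x^2 − 36| ≤ 13|x − 6|, which is < eps once |x − 6| < eps/13.
Take delta = min(1, eps/13). If 0 < |x − 6| < delta then both bounds hold and |x^2 − 36| ≤ 13|x − 6| < 13·(eps/13) = eps.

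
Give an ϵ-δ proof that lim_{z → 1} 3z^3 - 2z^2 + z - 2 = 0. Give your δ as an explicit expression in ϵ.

δ = min(2, ϵ/32)

Fix ϵ > 0. We want δ > 0 such that 0 < |z − 1| < δ implies |(3z^3 - 2z^2 + z - 2)| < ϵ.
(3z^3 - 2z^2 + z - 2) = 3z^3 - 2z^2 + z - 2 = (z − 1)(3z^2 + z + 2).
So |(3z^3 - 2z^2 + z - 2)| = |z − 1|·|3z^2 + z + 2|.
Assume first that |z − 1| < 2, so |z| < 3. Then |3z^2 + z + 2| ≤ 3·3^2 + 3 + 2 = 32.
Hence |(3z^3 - 2z^2 + z - 2)| ≤ 32|z − 1| < ϵ provided |z − 1| < ϵ/32.
Choosing δ = min(2, ϵ/32) ensures both conditions, hence |(3z^3 - 2z^2 + z - 2)| < ϵ.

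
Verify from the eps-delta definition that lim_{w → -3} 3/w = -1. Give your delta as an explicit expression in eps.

delta = min(3/2, (3/2)eps)

Fix eps > 0. We seek delta > 0 such that 0 < |w + 3| < delta implies |3/w + 1| < eps.
|3/w + 1| = 3·|-3 − w|/(3·|w|) = 3|w + 3|/(3|w|).
Restrict delta ≤ 3/2. Then |w + 3| < 3/2 gives |w| > 3/2, so 3|w| > 9/2.
Then |3/w + 1| < 3|w + 3|/(9/2), which is < eps when |w + 3| < (3/2)eps.
Take delta = min(3/2, (3/2)eps). Then 0 < |w + 3| < delta gives both |w + 3| < 3/2 and |w + 3| < (3/2)eps, so |3/w + 1| < eps.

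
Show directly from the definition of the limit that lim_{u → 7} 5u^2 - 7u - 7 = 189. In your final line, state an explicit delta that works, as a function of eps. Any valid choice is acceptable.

Fix eps > 0. We want delta > 0 such that 0 < |u − 7| < delta implies |(5u^2 - 7u - 7) − 189| < eps.
(5u^2 - 7u - 7) − 189 = 5u^2 - 7u - 196 = (u − 7)(5u + 28).
So |(5u^2 - 7u - 7) − 189| = |u − 7|·|5u + 28|.
Require delta ≤ 1. Then |u − 7| < 1 gives |u| < 8, and by the triangle inequality |5u + 28| ≤ 5·8 + 28 = 68.
Hence |(5u^2 - 7u - 7) − 189| ≤ 68|u − 7| < eps provided |u − 7| < eps/68.
Choosing delta = min(1, eps/68) ensures both conditions, hence |(5u^2 - 7u - 7) − 189| < eps.

delta = min(1, eps/68)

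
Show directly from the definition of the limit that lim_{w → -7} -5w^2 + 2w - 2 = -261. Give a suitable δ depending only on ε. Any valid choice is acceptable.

Let ε > 0. We want δ > 0 such that 0 < |w + 7| < δ implies |(-5w^2 + 2w - 2) + 261| < ε.
(-5w^2 + 2w - 2) + 261 = -5w^2 + 2w + 259 = (w + 7)(-5w + 37).
So |(-5w^2 + 2w - 2) + 261| = |w + 7|·|-5w + 37|.
Require δ ≤ 1. Then |w + 7| < 1 gives |w| < 8, and by the triangle inequality |-5w + 37| ≤ 5·8 + 37 = 77.
Hence |(-5w^2 + 2w - 2) + 261| ≤ 77|w + 7| < ε provided |w + 7| < ε/77.
Choosing δ = min(1, ε/77) ensures both conditions, hence |(-5w^2 + 2w - 2) + 261| < ε.

δ = min(1, ε/77)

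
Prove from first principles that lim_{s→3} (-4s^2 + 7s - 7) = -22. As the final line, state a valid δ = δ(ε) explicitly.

δ = min(2, ε/25)

Let ε > 0 be given. We want δ > 0 such that 0 < |s − 3| < δ implies |(-4s^2 + 7s - 7) + 22| < ε.
(-4s^2 + 7s - 7) + 22 = -4s^2 + 7s + 15 = (s − 3)(-4s - 5).
So |(-4s^2 + 7s - 7) + 22| = |s − 3|·|-4s - 5|.
Require δ ≤ 2. Then |s − 3| < 2 gives |s| < 5, and by the triangle inequality |-4s - 5| ≤ 4·5 + 5 = 25.
Hence |(-4s^2 + 7s - 7) + 22| ≤ 25|s − 3| < ε provided |s − 3| < ε/25.
Choosing δ = min(2, ε/25) ensures both conditions, hence |(-4s^2 + 7s - 7) + 22| < ε.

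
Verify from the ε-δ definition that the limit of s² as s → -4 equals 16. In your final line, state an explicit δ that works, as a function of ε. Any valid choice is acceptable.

δ = min(2, ε/10)

Fix ε > 0. We seek δ > 0 with 0 < |s + 4| < δ ⇒ |s² − 16| < ε.
Factor: s² − 16 = (s + 4)(s - 4), so |s² − 16| = |s + 4|·|s - 4|.
Restrict δ ≤ 2. Then |s + 4| < 2 gives |s| < 6, so by the triangle inequality |s - 4| ≤ 6 + 4 = 10.
Hence |s² − 16| ≤ 10|s + 4|, which is < ε once |s + 4| < ε/10.
Take δ = min(2, ε/10). If 0 < |s + 4| < δ then both bounds hold and |s² − 16| ≤ 10|s + 4| < 10·(ε/10) = ε.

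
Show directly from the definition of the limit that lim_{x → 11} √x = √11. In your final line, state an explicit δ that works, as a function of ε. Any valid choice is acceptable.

δ = min(11, √11·ε)

Fix ε > 0. We want δ > 0 such that 0 < |x − 11| < δ implies |√x − √11| < ε.
Rationalise: √x − √11 = (x − 11)/(√x + √11), so |√x − √11| = |x − 11|/(√x + √11).
Restrict δ ≤ 11 so that |x − 11| < 11 forces x > 0, and then √x + √11 > √11.
Hence |√x − √11| < |x − 11|/√11, which is < ε once |x − 11| < √11·ε.
Take δ = min(11, √11·ε). If 0 < |x − 11| < δ then x > 0 and |√x − √11| < |x − 11|/√11 < ε.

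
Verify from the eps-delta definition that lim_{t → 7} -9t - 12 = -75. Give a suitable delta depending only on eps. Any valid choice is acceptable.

Let eps > 0 be given. We need delta > 0 so that 0 < |t − 7| < delta implies |(-9t - 12) + 75| < eps.
|(-9t - 12) + 75| = |-9t + 63| = 9|t − 7|.
So 9|t − 7| < eps exactly when |t − 7| < eps/9.
Choosing delta = eps/9 gives |(-9t - 12) + 75| = 9|t − 7| < eps whenever |t − 7| < delta.

delta = eps/9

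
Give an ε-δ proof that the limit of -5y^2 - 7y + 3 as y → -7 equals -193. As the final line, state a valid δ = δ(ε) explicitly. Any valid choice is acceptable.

Suppose ε > 0. We want δ > 0 such that 0 < |y + 7| < δ implies |(-5y^2 - 7y + 3) + 193| < ε.
(-5y^2 - 7y + 3) + 193 = -5y^2 - 7y + 196 = (y + 7)(-5y + 28).
So |(-5y^2 - 7y + 3) + 193| = |y + 7|·|-5y + 28|.
Assume first that |y + 7| < 1, so |y| < 8. Then |-5y + 28| ≤ 5·8 + 28 = 68.
Hence |(-5y^2 - 7y + 3) + 193| ≤ 68|y + 7| < ε provided |y + 7| < ε/68.
Take δ = min(1, ε/68). Then 0 < |y + 7| < δ gives both |y + 7| < 1 and |y + 7| < ε/68, so |(-5y^2 - 7y + 3) + 193| < ε.

δ = min(1, ε/68)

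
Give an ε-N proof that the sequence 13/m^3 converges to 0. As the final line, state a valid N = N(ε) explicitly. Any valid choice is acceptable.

N = (13/ε)^{1/3}

Let ε > 0. For m ≥ 1, |13/m^3 − 0| = 13/m^3.
13/m^3 < ε ⇔ m^3 > 13/ε ⇔ m > (13/ε)^{1/3}.
Take N = (13/ε)^{1/3}. Then m > N implies 13/m^3 < ε.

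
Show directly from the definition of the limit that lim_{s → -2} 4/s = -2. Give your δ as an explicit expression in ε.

δ = min(1, (1/2)ε)

Let ε > 0 be given. We seek δ > 0 such that 0 < |s + 2| < δ implies |4/s + 2| < ε.
|4/s + 2| = 4·|-2 − s|/(2·|s|) = 4|s + 2|/(2|s|).
Restrict δ ≤ 1. Then |s + 2| < 1 gives |s| > 1, so 2|s| > 2.
Then |4/s + 2| < 4|s + 2|/2, which is < ε when |s + 2| < (1/2)ε.
Take δ = min(1, (1/2)ε). Then 0 < |s + 2| < δ gives both |s + 2| < 1 and |s + 2| < (1/2)ε, so |4/s + 2| < ε.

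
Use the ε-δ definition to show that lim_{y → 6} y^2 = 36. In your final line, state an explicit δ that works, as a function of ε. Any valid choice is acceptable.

δ = min(1, ε/13)

Suppose ε > 0. We seek δ > 0 with 0 < |y − 6| < δ ⇒ |y^2 − 36| < ε.
Factor: y^2 − 36 = (y − 6)(y + 6), so |y^2 − 36| = |y − 6|·|y + 6|.
Restrict δ ≤ 1. Then |y − 6| < 1 gives |y| < 7, so by the triangle inequality |y + 6| ≤ 7 + 6 = 13.
Hence |y^2 − 36| ≤ 13|y − 6|, which is < ε once |y − 6| < ε/13.
Take δ = min(1, ε/13). If 0 < |y − 6| < δ then both bounds hold and |y^2 − 36| ≤ 13|y − 6| < 13·(ε/13) = ε.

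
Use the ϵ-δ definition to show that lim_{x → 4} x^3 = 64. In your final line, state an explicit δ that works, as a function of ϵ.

δ = min(1, ϵ/61)

Suppose ϵ > 0. We seek δ > 0 with 0 < |x − 4| < δ ⇒ |x^3 − 64| < ϵ.
Factor: x^3 − 64 = (x − 4)(x^2 + 4x + 16), so |x^3 − 64| = |x − 4|·|x^2 + 4x + 16|.
Impose δ ≤ 1 so that |x| < 5; then |x^2 + 4x + 16| ≤ 61.
Hence |x^3 − 64| ≤ 61|x − 4|, which is < ϵ once |x − 4| < ϵ/61.
Take δ = min(1, ϵ/61). If 0 < |x − 4| < δ then both bounds hold and |x^3 − 64| ≤ 61|x − 4| < 61·(ϵ/61) = ϵ.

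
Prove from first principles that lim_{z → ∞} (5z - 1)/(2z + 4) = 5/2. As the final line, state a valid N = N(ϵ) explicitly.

N = (11/2)/ϵ

Let ϵ > 0. We seek N > 0 such that z > N implies |(5z - 1)/(2z + 4) − (5/2)| < ϵ.
(5z - 1)/(2z + 4) − (5/2) = (2(5z - 1) − 5(2z + 4)) / (2(2z + 4)) = -22/(2(2z + 4)).
For z > 0 we have 2z + 4 > 2z, so |(5z - 1)/(2z + 4) − (5/2)| = 22/(2(2z + 4)) < 22/(2·2z) = (11/2)/z.
Thus |(5z - 1)/(2z + 4) − (5/2)| < ϵ whenever z > (11/2)/ϵ.
Take N = (11/2)/ϵ. If z > N then |(5z - 1)/(2z + 4) − (5/2)| < (11/2)/z < ϵ.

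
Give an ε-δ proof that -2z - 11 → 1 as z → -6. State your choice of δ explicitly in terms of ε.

δ = ε/2

Let ε > 0. We need δ > 0 so that 0 < |z + 6| < δ implies |(-2z - 11) − 1| < ε.
Since (-2z - 11) − 1 = -2(z + 6), we have |(-2z - 11) − 1| = 2|z + 6|.
So 2|z + 6| < ε exactly when |z + 6| < ε/2.
Choosing δ = ε/2 gives |(-2z - 11) − 1| = 2|z + 6| < ε whenever |z + 6| < δ.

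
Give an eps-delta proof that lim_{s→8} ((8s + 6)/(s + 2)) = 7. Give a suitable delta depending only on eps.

Let eps > 0 be given. We want delta > 0 with 0 < |s − 8| < delta ⇒ |(8s + 6)/(s + 2) − 7| < eps.
Combining over a common denominator, (8s + 6)/(s + 2) − 7 = [(8s + 6)·10 − 70·(s + 2)] / [10·(s + 2)] = 10(s − 8) / (10(s + 2)).
So |(8s + 6)/(s + 2) − 7| = 10|s − 8| / (10·|s + 2|).
Require delta ≤ 5, so |s + 2| ≥ |10| − |s − 8| > 10 − 5 = 5.
Hence |(8s + 6)/(s + 2) − 7| < 10|s − 8|/(10·5) = (1/5)|s − 8|, which is < eps once |s − 8| < 5eps.
Take delta = min(5, 5eps). Then 0 < |s − 8| < delta forces both bounds, so |(8s + 6)/(s + 2) − 7| < eps.

delta = min(5, 5eps)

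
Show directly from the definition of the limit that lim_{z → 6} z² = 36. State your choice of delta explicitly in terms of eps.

Let eps > 0. We seek delta > 0 with 0 < |z − 6| < delta ⇒ |z² − 36| < eps.
Factor: z² − 36 = (z − 6)(z + 6), so |z² − 36| = |z − 6|·|z + 6|.
Restrict delta ≤ 1. Then |z − 6| < 1 gives |z| < 7, so by the triangle inequality |z + 6| ≤ 7 + 6 = 13.
Hence |z² − 36| ≤ 13|z − 6|, which is < eps once |z − 6| < eps/13.
Take delta = min(1, eps/13). If 0 < |z − 6| < delta then both bounds hold and |z² − 36| ≤ 13|z − 6| < 13·(eps/13) = eps.

delta = min(1, eps/13)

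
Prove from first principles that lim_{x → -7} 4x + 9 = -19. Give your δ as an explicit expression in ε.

δ = ε/4

Let ε > 0 be given. We need δ > 0 so that 0 < |x + 7| < δ implies |(4x + 9) + 19| < ε.
Since (4x + 9) + 19 = 4(x + 7), we have |(4x + 9) + 19| = 4|x + 7|.
So 4|x + 7| < ε exactly when |x + 7| < ε/4.
Choosing δ = ε/4 gives |(4x + 9) + 19| = 4|x + 7| < ε whenever |x + 7| < δ.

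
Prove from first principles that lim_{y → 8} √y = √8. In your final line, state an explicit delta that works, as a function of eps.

Suppose eps > 0. We want delta > 0 such that 0 < |y − 8| < delta implies |√y − √8| < eps.
Rationalise: √y − √8 = (y − 8)/(√y + √8), so |√y − √8| = |y − 8|/(√y + √8).
Restrict delta ≤ 8 so that |y − 8| < 8 forces y > 0, and then √y + √8 > √8.
Hence |√y − √8| < |y − 8|/√8, which is < eps once |y − 8| < √8·eps.
Take delta = min(8, √8·eps). If 0 < |y − 8| < delta then y > 0 and |√y − √8| < |y − 8|/√8 < eps.

delta = min(8, √8·eps)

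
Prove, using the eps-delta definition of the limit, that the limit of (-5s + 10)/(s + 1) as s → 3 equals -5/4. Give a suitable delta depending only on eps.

Suppose eps > 0. We want delta > 0 with 0 < |s − 3| < delta ⇒ |(-5s + 10)/(s + 1) + 5/4| < eps.
Combining over a common denominator, (-5s + 10)/(s + 1) + 5/4 = [(-5s + 10)·4 − (-5)·(s + 1)] / [4·(s + 1)] = -15(s − 3) / (4(s + 1)).
So |(-5s + 10)/(s + 1) + 5/4| = 15|s − 3| / (4·|s + 1|).
Restrict delta ≤ 2. Then |s − 3| < 2 gives |s + 1| = |(s − 3) + 4| ≥ 4 − 2 = 2.
Hence |(-5s + 10)/(s + 1) + 5/4| < 15|s − 3|/(4·2) = (15/8)|s − 3|, which is < eps once |s − 3| < (8/15)eps.
Take delta = min(2, (8/15)eps). Then 0 < |s − 3| < delta forces both bounds, so |(-5s + 10)/(s + 1) + 5/4| < eps.

delta = min(2, (8/15)eps)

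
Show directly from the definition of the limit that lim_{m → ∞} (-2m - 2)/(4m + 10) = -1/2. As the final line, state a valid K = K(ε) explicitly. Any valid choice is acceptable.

K = (3/4)/ε

Fix ε > 0. For m ≥ 1, |(-2m - 2)/(4m + 10) + 1/2| = |12|/(4(4m + 10)) = 12/(4(4m + 10)).
Since 4m + 10 ≥ 4m for m ≥ 1, this is ≤ 12/(4·4m) = (3/4)/m.
So |(-2m - 2)/(4m + 10) + 1/2| < ε whenever m > (3/4)/ε.
Take K = (3/4)/ε. If m > K then |(-2m - 2)/(4m + 10) + 1/2| ≤ (3/4)/m < ε.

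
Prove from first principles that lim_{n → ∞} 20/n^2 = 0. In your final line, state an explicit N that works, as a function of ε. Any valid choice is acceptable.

Let ε > 0. For n ≥ 1, |20/n^2 − 0| = 20/n^2.
20/n^2 < ε ⇔ n^2 > 20/ε ⇔ n > (20/ε)^{1/2}.
Take N = (20/ε)^{1/2}. Then n > N implies 20/n^2 < ε.

N = (20/ε)^{1/2}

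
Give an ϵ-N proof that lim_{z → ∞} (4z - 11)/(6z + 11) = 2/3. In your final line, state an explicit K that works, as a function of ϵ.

Suppose ϵ > 0. We seek K > 0 such that z > K implies |(4z - 11)/(6z + 11) − (2/3)| < ϵ.
(4z - 11)/(6z + 11) − (2/3) = (6(4z - 11) − 4(6z + 11)) / (6(6z + 11)) = -110/(6(6z + 11)).
For z > 0 we have 6z + 11 > 6z, so |(4z - 11)/(6z + 11) − (2/3)| = 110/(6(6z + 11)) < 110/(6·6z) = (55/18)/z.
Thus |(4z - 11)/(6z + 11) − (2/3)| < ϵ whenever z > (55/18)/ϵ.
Take K = (55/18)/ϵ. If z > K then |(4z - 11)/(6z + 11) − (2/3)| < (55/18)/z < ϵ.

K = (55/18)/ϵ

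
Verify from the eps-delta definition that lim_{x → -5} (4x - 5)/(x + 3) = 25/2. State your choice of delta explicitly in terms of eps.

Let eps > 0 be given. We want delta > 0 with 0 < |x + 5| < delta ⇒ |(4x - 5)/(x + 3) − (25/2)| < eps.
Combining over a common denominator, (4x - 5)/(x + 3) − (25/2) = [(4x - 5)·(-2) − (-25)·(x + 3)] / [(-2)·(x + 3)] = 17(x + 5) / ((-2)(x + 3)).
So |(4x - 5)/(x + 3) − (25/2)| = 17|x + 5| / (2·|x + 3|).
Require delta ≤ 1, so |x + 3| ≥ |-2| − |x + 5| > 2 − 1 = 1.
Hence |(4x - 5)/(x + 3) − (25/2)| < 17|x + 5|/(2·1) = (17/2)|x + 5|, which is < eps once |x + 5| < (2/17)eps.
Take delta = min(1, (2/17)eps). Then 0 < |x + 5| < delta forces both bounds, so |(4x - 5)/(x + 3) − (25/2)| < eps.

delta = min(1, (2/17)eps)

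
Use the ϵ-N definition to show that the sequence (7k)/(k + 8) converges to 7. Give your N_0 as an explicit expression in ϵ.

N_0 = 56/ϵ

Let ϵ > 0 be given. For k ≥ 1, |(7k)/(k + 8) − 7| = |-56|/((k + 8)) = 56/((k + 8)).
Since k + 8 ≥ k for k ≥ 1, this is ≤ 56/(k) = 56/k.
So |(7k)/(k + 8) − 7| < ϵ whenever k > 56/ϵ.
Take N_0 = 56/ϵ. If k > N_0 then |(7k)/(k + 8) − 7| ≤ 56/k < ϵ.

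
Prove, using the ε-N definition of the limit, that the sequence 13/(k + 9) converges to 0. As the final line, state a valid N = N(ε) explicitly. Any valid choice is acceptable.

Let ε > 0. For k ≥ 1, |13/(k + 9) − 0| = 13/(k + 9) ≤ 13/k.
We need 13/k < ε, i.e. k > 13/ε.
Take N = 13/ε. If k > N then |13/(k + 9)| ≤ 13/k < ε.

N = 13/ε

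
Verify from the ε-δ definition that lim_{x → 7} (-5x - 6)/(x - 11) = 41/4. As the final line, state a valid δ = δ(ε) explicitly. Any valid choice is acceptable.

Fix ε > 0. We want δ > 0 with 0 < |x − 7| < δ ⇒ |(-5x - 6)/(x - 11) − (41/4)| < ε.
Combining over a common denominator, (-5x - 6)/(x - 11) − (41/4) = [(-5x - 6)·(-4) − (-41)·(x - 11)] / [(-4)·(x - 11)] = 61(x − 7) / ((-4)(x - 11)).
So |(-5x - 6)/(x - 11) − (41/4)| = 61|x − 7| / (4·|x − 11|).
Require δ ≤ 2, so |x − 11| ≥ |-4| − |x − 7| > 4 − 2 = 2.
Hence |(-5x - 6)/(x - 11) − (41/4)| < 61|x − 7|/(4·2) = (61/8)|x − 7|, which is < ε once |x − 7| < (8/61)ε.
Take δ = min(2, (8/61)ε). Then 0 < |x − 7| < δ forces both bounds, so |(-5x - 6)/(x - 11) − (41/4)| < ε.

δ = min(2, (8/61)ε)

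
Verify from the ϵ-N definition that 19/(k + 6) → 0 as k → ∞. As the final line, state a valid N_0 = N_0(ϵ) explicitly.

Fix ϵ > 0. For k ≥ 1, |19/(k + 6) − 0| = 19/(k + 6) ≤ 19/k.
We need 19/k < ϵ, i.e. k > 19/ϵ.
Take N_0 = 19/ϵ. If k > N_0 then |19/(k + 6)| ≤ 19/k < ϵ.

N_0 = 19/ϵ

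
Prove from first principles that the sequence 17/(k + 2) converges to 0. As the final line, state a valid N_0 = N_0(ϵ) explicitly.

N_0 = 17/ϵ

Let ϵ > 0 be given. For k ≥ 1, |17/(k + 2) − 0| = 17/(k + 2) ≤ 17/k.
We need 17/k < ϵ, i.e. k > 17/ϵ.
Take N_0 = 17/ϵ. If k > N_0 then |17/(k + 2)| ≤ 17/k < ϵ.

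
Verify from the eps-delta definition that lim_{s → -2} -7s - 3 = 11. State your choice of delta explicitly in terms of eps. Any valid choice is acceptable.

delta = eps/7

Let eps > 0. We need delta > 0 so that 0 < |s + 2| < delta implies |(-7s - 3) − 11| < eps.
|(-7s - 3) − 11| = |-7s - 14| = 7|s + 2|.
Thus it suffices that |s + 2| < eps/7.
Choosing delta = eps/7 gives |(-7s - 3) − 11| = 7|s + 2| < eps whenever |s + 2| < delta.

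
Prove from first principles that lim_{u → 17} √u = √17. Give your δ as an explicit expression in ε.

δ = min(17, √17·ε)

Let ε > 0 be given. We want δ > 0 such that 0 < |u − 17| < δ implies |√u − √17| < ε.
Multiplying by the conjugate, |√u − √17| = |u − 17|/(√u + √17).
Restrict δ ≤ 17 so that |u − 17| < 17 forces u > 0, and then √u + √17 > √17.
Hence |√u − √17| < |u − 17|/√17, which is < ε once |u − 17| < √17·ε.
Take δ = min(17, √17·ε). If 0 < |u − 17| < δ then u > 0 and |√u − √17| < |u − 17|/√17 < ε.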